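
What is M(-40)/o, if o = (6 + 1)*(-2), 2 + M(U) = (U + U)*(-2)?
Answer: -79/7 ≈ -11.286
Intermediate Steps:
M(U) = -2 - 4*U (M(U) = -2 + (U + U)*(-2) = -2 + (2*U)*(-2) = -2 - 4*U)
o = -14 (o = 7*(-2) = -14)
M(-40)/o = (-2 - 4*(-40))/(-14) = -(-2 + 160)/14 = -1/14*158 = -79/7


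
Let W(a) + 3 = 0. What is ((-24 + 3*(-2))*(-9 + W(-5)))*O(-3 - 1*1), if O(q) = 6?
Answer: 2160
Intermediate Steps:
W(a) = -3 (W(a) = -3 + 0 = -3)
((-24 + 3*(-2))*(-9 + W(-5)))*O(-3 - 1*1) = ((-24 + 3*(-2))*(-9 - 3))*6 = ((-24 - 6)*(-12))*6 = -30*(-12)*6 = 360*6 = 2160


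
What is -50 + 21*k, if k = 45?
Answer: 895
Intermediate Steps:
-50 + 21*k = -50 + 21*45 = -50 + 945 = 895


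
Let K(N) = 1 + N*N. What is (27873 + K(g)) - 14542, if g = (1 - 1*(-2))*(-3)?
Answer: 13413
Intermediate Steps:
g = -9 (g = (1 + 2)*(-3) = 3*(-3) = -9)
K(N) = 1 + N²
(27873 + K(g)) - 14542 = (27873 + (1 + (-9)²)) - 14542 = (27873 + (1 + 81)) - 14542 = (27873 + 82) - 14542 = 27955 - 14542 = 13413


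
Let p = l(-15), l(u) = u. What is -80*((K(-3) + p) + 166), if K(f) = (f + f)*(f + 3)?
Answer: -12080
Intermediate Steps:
p = -15
K(f) = 2*f*(3 + f) (K(f) = (2*f)*(3 + f) = 2*f*(3 + f))
-80*((K(-3) + p) + 166) = -80*((2*(-3)*(3 - 3) - 15) + 166) = -80*((2*(-3)*0 - 15) + 166) = -80*((0 - 15) + 166) = -80*(-15 + 166) = -80*151 = -12080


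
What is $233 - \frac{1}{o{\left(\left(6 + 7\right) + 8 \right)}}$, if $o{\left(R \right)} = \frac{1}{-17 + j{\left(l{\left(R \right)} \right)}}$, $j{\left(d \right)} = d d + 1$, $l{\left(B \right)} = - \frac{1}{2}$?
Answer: $\frac{995}{4} \approx 248.75$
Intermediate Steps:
$l{\left(B \right)} = - \frac{1}{2}$ ($l{\left(B \right)} = \left(-1\right) \frac{1}{2} = - \frac{1}{2}$)
$j{\left(d \right)} = 1 + d^{2}$ ($j{\left(d \right)} = d^{2} + 1 = 1 + d^{2}$)
$o{\left(R \right)} = - \frac{4}{63}$ ($o{\left(R \right)} = \frac{1}{-17 + \left(1 + \left(- \frac{1}{2}\right)^{2}\right)} = \frac{1}{-17 + \left(1 + \frac{1}{4}\right)} = \frac{1}{-17 + \frac{5}{4}} = \frac{1}{- \frac{63}{4}} = - \frac{4}{63}$)
$233 - \frac{1}{o{\left(\left(6 + 7\right) + 8 \right)}} = 233 - \frac{1}{- \frac{4}{63}} = 233 - - \frac{63}{4} = 233 + \frac{63}{4} = \frac{995}{4}$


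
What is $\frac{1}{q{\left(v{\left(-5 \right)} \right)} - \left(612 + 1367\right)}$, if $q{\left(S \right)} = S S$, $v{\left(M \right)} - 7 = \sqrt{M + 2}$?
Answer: $- \frac{i}{14 \sqrt{3} + 1933 i} \approx -0.00051725 - 6.4887 \cdot 10^{-6} i$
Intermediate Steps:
$v{\left(M \right)} = 7 + \sqrt{2 + M}$ ($v{\left(M \right)} = 7 + \sqrt{M + 2} = 7 + \sqrt{2 + M}$)
$q{\left(S \right)} = S^{2}$
$\frac{1}{q{\left(v{\left(-5 \right)} \right)} - \left(612 + 1367\right)} = \frac{1}{\left(7 + \sqrt{2 - 5}\right)^{2} - \left(612 + 1367\right)} = \frac{1}{\left(7 + \sqrt{-3}\right)^{2} - 1979} = \frac{1}{\left(7 + i \sqrt{3}\right)^{2} - 1979} = \frac{1}{-1979 + \left(7 + i \sqrt{3}\right)^{2}}$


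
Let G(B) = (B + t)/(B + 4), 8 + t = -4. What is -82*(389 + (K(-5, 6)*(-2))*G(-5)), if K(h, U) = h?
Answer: -45838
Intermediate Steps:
t = -12 (t = -8 - 4 = -12)
G(B) = (-12 + B)/(4 + B) (G(B) = (B - 12)/(B + 4) = (-12 + B)/(4 + B))
-82*(389 + (K(-5, 6)*(-2))*G(-5)) = -82*(389 + (-5*(-2))*((-12 - 5)/(4 - 5))) = -82*(389 + 10*(-17/(-1))) = -82*(389 + 10*(-1*(-17))) = -82*(389 + 10*17) = -82*(389 + 170) = -82*559 = -45838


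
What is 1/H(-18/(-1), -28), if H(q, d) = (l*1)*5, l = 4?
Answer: 1/20 ≈ 0.050000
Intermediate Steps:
H(q, d) = 20 (H(q, d) = (4*1)*5 = 4*5 = 20)
1/H(-18/(-1), -28) = 1/20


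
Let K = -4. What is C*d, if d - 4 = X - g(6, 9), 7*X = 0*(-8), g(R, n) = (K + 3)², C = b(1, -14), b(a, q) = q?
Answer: -42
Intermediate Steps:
C = -14
g(R, n) = 1 (g(R, n) = (-4 + 3)² = (-1)² = 1)
X = 0 (X = (0*(-8))/7 = (⅐)*0 = 0)
d = 3 (d = 4 + (0 - 1*1) = 4 + (0 - 1) = 4 - 1 = 3)
C*d = -14*3 = -42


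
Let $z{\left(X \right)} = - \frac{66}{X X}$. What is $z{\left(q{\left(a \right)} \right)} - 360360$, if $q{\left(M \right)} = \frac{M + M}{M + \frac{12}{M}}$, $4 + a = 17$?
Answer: $- \frac{20585565033}{57122} \approx -3.6038 \cdot 10^{5}$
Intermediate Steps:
$a = 13$ ($a = -4 + 17 = 13$)
$q{\left(M \right)} = \frac{2 M}{M + \frac{12}{M}}$
$z{\left(X \right)} = - \frac{66}{X^{2}}$
$z{\left(q{\left(a \right)} \right)} - 360360 = - \frac{66}{114244 \frac{1}{\left(12 + 13^{2}\right)^{2}}} - 360360 = - \frac{66}{114244 \frac{1}{\left(12 + 169\right)^{2}}} - 360360 = - \frac{66}{\frac{114244}{32761}} - 360360 = \left(-66\right) \frac{32761}{114244} - 360360 = - \frac{1081113}{57122} - 360360 = - \frac{20585565033}{57122}$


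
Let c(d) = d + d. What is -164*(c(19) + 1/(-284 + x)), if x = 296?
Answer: -18737/3 ≈ -6245.7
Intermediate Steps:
c(d) = 2*d
-164*(c(19) + 1/(-284 + x)) = -164*(2*19 + 1/(-284 + 296)) = -164*(38 + 1/12) = -164*457/12 = -18737/3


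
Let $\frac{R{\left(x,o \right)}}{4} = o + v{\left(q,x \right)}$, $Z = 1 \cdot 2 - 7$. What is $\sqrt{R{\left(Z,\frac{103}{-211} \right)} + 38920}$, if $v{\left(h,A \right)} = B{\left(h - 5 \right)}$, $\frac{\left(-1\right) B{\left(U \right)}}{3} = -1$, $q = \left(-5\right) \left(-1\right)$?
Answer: $\frac{4 \sqrt{108325290}}{211} \approx 197.31$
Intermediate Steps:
$q = 5$
$B{\left(U \right)} = 3$ ($B{\left(U \right)} = \left(-3\right) \left(-1\right) = 3$)
$v{\left(h,A \right)} = 3$
$Z = -5$ ($Z = 2 - 7 = -5$)
$R{\left(x,o \right)} = 12 + 4 o$ ($R{\left(x,o \right)} = 4 \left(o + 3\right) = 4 \left(3 + o\right) = 12 + 4 o$)
$\sqrt{R{\left(Z,\frac{103}{-211} \right)} + 38920} = \sqrt{\left(12 + 4 \frac{103}{-211}\right) + 38920} = \sqrt{\left(12 + 4 \cdot 103 \left(- \frac{1}{211}\right)\right) + 38920} = \sqrt{\left(12 + 4 \left(- \frac{103}{211}\right)\right) + 38920} = \sqrt{\left(12 - \frac{412}{211}\right) + 38920} = \sqrt{\frac{2120}{211} + 38920} = \sqrt{\frac{8214240}{211}} = \frac{4 \sqrt{108325290}}{211}$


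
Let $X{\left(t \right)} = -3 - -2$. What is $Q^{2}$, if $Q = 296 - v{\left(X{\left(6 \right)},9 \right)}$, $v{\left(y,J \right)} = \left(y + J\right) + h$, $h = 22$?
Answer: $70756$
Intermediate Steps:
$X{\left(t \right)} = -1$ ($X{\left(t \right)} = -3 + 2 = -1$)
$v{\left(y,J \right)} = 22 + J + y$ ($v{\left(y,J \right)} = \left(y + J\right) + 22 = \left(J + y\right) + 22 = 22 + J + y$)
$Q = 266$ ($Q = 296 - \left(22 + 9 - 1\right) = 296 - 30 = 266$)
$Q^{2} = 266^{2} = 70756$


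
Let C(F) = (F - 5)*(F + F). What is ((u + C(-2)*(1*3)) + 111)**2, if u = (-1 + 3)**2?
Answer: 39601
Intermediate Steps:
C(F) = 2*F*(-5 + F) (C(F) = (-5 + F)*(2*F) = 2*F*(-5 + F))
u = 4 (u = 2**2 = 4)
((u + C(-2)*(1*3)) + 111)**2 = ((4 + (2*(-2)*(-5 - 2))*(1*3)) + 111)**2 = ((4 + (2*(-2)*(-7))*3) + 111)**2 = ((4 + 28*3) + 111)**2 = ((4 + 84) + 111)**2 = (88 + 111)**2 = 199**2 = 39601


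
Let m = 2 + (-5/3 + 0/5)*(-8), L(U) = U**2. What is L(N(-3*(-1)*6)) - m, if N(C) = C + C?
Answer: 3842/3 ≈ 1280.7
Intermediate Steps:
N(C) = 2*C
m = 46/3 (m = 2 + (-5*1/3 + 0*(1/5))*(-8) = 2 + (-5/3 + 0)*(-8) = 2 - 5/3*(-8) = 2 + 40/3 = 46/3 ≈ 15.333)
L(N(-3*(-1)*6)) - m = (2*(-3*(-1)*6))**2 - 1*46/3 = (2*(3*6))**2 - 46/3 = (2*18)**2 - 46/3 = 36**2 - 46/3 = 1296 - 46/3 = 3842/3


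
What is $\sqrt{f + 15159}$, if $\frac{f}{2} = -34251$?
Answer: $3 i \sqrt{5927} \approx 230.96 i$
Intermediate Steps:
$f = -68502$ ($f = 2 \left(-34251\right) = -68502$)
$\sqrt{f + 15159} = \sqrt{-68502 + 15159} = \sqrt{-53343} = 3 i \sqrt{5927}$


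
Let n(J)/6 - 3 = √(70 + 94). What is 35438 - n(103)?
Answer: 35420 - 12*√41 ≈ 35343.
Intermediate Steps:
n(J) = 18 + 12*√41 (n(J) = 18 + 6*√(70 + 94) = 18 + 6*√164 = 18 + 6*(2*√41) = 18 + 12*√41)
35438 - n(103) = 35438 - (18 + 12*√41) = 35438 + (-18 - 12*√41) = 35420 - 12*√41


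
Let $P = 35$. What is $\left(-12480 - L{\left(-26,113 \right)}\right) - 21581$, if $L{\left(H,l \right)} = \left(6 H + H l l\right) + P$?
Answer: $298054$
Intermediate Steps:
$L{\left(H,l \right)} = 35 + 6 H + H l^{2}$ ($L{\left(H,l \right)} = \left(6 H + H l l\right) + 35 = \left(6 H + H l^{2}\right) + 35 = 35 + 6 H + H l^{2}$)
$\left(-12480 - L{\left(-26,113 \right)}\right) - 21581 = \left(-12480 - \left(35 + 6 \left(-26\right) - 26 \cdot 113^{2}\right)\right) - 21581 = \left(-12480 - \left(35 - 156 - 331994\right)\right) - 21581 = \left(-12480 - -332115\right) - 21581 = \left(-12480 + 332115\right) - 21581 = 319635 - 21581 = 298054$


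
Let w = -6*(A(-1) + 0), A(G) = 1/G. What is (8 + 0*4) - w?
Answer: 2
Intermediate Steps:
w = 6 (w = -6*(1/(-1) + 0) = -6*(-1 + 0) = -6*(-1) = 6)
(8 + 0*4) - w = (8 + 0*4) - 1*6 = (8 + 0) - 6 = 8 - 6 = 2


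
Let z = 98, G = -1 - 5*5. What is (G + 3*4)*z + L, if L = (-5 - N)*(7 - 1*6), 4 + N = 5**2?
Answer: -1398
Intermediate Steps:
G = -26 (G = -1 - 25 = -26)
N = 21 (N = -4 + 5**2 = -4 + 25 = 21)
L = -26 (L = (-5 - 1*21)*(7 - 1*6) = (-5 - 21)*(7 - 6) = -26*1 = -26)
(G + 3*4)*z + L = (-26 + 3*4)*98 - 26 = (-26 + 12)*98 - 26 = -14*98 - 26 = -1372 - 26 = -1398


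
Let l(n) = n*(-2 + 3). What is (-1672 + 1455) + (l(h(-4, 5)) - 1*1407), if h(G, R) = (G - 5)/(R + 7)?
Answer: -6499/4 ≈ -1624.8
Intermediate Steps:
h(G, R) = (-5 + G)/(7 + R)
l(n) = n (l(n) = n*1 = n)
(-1672 + 1455) + (l(h(-4, 5)) - 1*1407) = (-1672 + 1455) + ((-5 - 4)/(7 + 5) - 1*1407) = -217 + (-9/12 - 1407) = -217 + ((1/12)*(-9) - 1407) = -217 + (-¾ - 1407) = -217 - 5631/4 = -6499/4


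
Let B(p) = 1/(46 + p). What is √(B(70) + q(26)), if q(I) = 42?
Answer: √141317/58 ≈ 6.4814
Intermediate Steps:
√(B(70) + q(26)) = √(1/(46 + 70) + 42) = √(1/116 + 42) = √(4873/116) = √141317/58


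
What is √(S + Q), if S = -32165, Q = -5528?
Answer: I*√37693 ≈ 194.15*I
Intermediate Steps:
√(S + Q) = √(-32165 - 5528) = √(-37693) = I*√37693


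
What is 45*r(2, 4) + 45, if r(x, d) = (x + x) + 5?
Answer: 450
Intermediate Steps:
r(x, d) = 5 + 2*x (r(x, d) = 2*x + 5 = 5 + 2*x)
45*r(2, 4) + 45 = 45*(5 + 2*2) + 45 = 45*(5 + 4) + 45 = 45*9 + 45 = 405 + 45 = 450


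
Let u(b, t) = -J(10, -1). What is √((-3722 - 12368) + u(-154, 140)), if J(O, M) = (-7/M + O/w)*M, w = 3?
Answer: I*√144717/3 ≈ 126.81*I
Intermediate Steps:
J(O, M) = M*(-7/M + O/3) (J(O, M) = (-7/M + O/3)*M = M*(-7/M + O/3))
u(b, t) = 31/3 (u(b, t) = -(-7 + (⅓)*(-1)*10) = -(-7 - 10/3) = -1*(-31/3) = 31/3)
√((-3722 - 12368) + u(-154, 140)) = √((-3722 - 12368) + 31/3) = √(-16090 + 31/3) = √(-48239/3) = I*√144717/3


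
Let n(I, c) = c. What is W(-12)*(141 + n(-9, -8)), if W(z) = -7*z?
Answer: 11172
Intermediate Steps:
W(-12)*(141 + n(-9, -8)) = (-7*(-12))*(141 - 8) = 84*133 = 11172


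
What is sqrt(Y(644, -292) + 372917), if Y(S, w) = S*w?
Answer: 3*sqrt(20541) ≈ 429.96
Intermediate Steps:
sqrt(Y(644, -292) + 372917) = sqrt(644*(-292) + 372917) = sqrt(-188048 + 372917) = sqrt(184869) = 3*sqrt(20541)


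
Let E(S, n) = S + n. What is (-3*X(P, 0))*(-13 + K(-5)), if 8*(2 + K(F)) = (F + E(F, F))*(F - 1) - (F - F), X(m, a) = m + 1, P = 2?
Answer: 135/4 ≈ 33.750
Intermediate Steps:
X(m, a) = 1 + m
K(F) = -2 + 3*F*(-1 + F)/8 (K(F) = -2 + ((F + (F + F))*(F - 1) - (F - F))/8 = -2 + ((F + 2*F)*(-1 + F) - 1*0)/8 = -2 + ((3*F)*(-1 + F) + 0)/8 = -2 + (3*F*(-1 + F) + 0)/8 = -2 + (3*F*(-1 + F))/8 = -2 + 3*F*(-1 + F)/8)
(-3*X(P, 0))*(-13 + K(-5)) = (-3*(1 + 2))*(-13 + (-2 - 3/8*(-5) + (3/8)*(-5)**2)) = (-3*3)*(-13 + (-2 + 15/8 + (3/8)*25)) = -9*(-13 + (-2 + 15/8 + 75/8)) = -9*(-13 + 37/4) = -9*(-15/4) = 135/4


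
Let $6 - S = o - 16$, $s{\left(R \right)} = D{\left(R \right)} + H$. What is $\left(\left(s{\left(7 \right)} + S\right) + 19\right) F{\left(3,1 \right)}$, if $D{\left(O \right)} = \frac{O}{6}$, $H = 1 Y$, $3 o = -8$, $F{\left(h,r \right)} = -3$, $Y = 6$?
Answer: $- \frac{305}{2} \approx -152.5$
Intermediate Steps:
$o = - \frac{8}{3}$ ($o = \frac{1}{3} \left(-8\right) = - \frac{8}{3} \approx -2.6667$)
$H = 6$ ($H = 1 \cdot 6 = 6$)
$D{\left(O \right)} = \frac{O}{6}$ ($D{\left(O \right)} = O \frac{1}{6} = \frac{O}{6}$)
$s{\left(R \right)} = 6 + \frac{R}{6}$ ($s{\left(R \right)} = \frac{R}{6} + 6 = 6 + \frac{R}{6}$)
$S = \frac{74}{3}$ ($S = 6 - \left(- \frac{8}{3} - 16\right) = 6 - - \frac{56}{3} = 6 + \frac{56}{3} = \frac{74}{3} \approx 24.667$)
$\left(\left(s{\left(7 \right)} + S\right) + 19\right) F{\left(3,1 \right)} = \left(\left(\left(6 + \frac{1}{6} \cdot 7\right) + \frac{74}{3}\right) + 19\right) \left(-3\right) = \left(\left(\left(6 + \frac{7}{6}\right) + \frac{74}{3}\right) + 19\right) \left(-3\right) = \left(\left(\frac{43}{6} + \frac{74}{3}\right) + 19\right) \left(-3\right) = \left(\frac{191}{6} + 19\right) \left(-3\right) = \frac{305}{6} \left(-3\right) = - \frac{305}{2}$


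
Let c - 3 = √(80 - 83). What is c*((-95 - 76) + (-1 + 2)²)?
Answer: -510 - 170*I*√3 ≈ -510.0 - 294.45*I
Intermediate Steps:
c = 3 + I*√3 (c = 3 + √(80 - 83) = 3 + √(-3) = 3 + I*√3 ≈ 3.0 + 1.732*I)
c*((-95 - 76) + (-1 + 2)²) = (3 + I*√3)*((-95 - 76) + (-1 + 2)²) = (3 + I*√3)*(-171 + 1²) = (3 + I*√3)*(-171 + 1) = (3 + I*√3)*(-170) = -510 - 170*I*√3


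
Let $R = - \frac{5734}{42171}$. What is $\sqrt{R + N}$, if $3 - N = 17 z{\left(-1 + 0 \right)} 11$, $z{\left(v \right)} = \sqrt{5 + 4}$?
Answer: $\frac{16 i \sqrt{3877286082}}{42171} \approx 23.625 i$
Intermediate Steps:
$R = - \frac{5734}{42171}$ ($R = \left(-5734\right) \frac{1}{42171} = - \frac{5734}{42171} \approx -0.13597$)
$z{\left(v \right)} = 3$ ($z{\left(v \right)} = \sqrt{9} = 3$)
$N = -558$ ($N = 3 - 17 \cdot 3 \cdot 11 = 3 - 51 \cdot 11 = 3 - 561 = -558$)
$\sqrt{R + N} = \sqrt{- \frac{5734}{42171} - 558} = \sqrt{- \frac{23537152}{42171}} = \frac{16 i \sqrt{3877286082}}{42171}$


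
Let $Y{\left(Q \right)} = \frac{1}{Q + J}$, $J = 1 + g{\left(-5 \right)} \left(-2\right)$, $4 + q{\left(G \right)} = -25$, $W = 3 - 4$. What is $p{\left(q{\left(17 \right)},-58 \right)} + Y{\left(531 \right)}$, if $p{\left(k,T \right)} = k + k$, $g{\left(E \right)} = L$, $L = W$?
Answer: $- \frac{30971}{534} \approx -57.998$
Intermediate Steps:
$W = -1$
$L = -1$
$g{\left(E \right)} = -1$
$q{\left(G \right)} = -29$ ($q{\left(G \right)} = -4 - 25 = -29$)
$J = 3$ ($J = 1 - -2 = 1 + 2 = 3$)
$p{\left(k,T \right)} = 2 k$
$Y{\left(Q \right)} = \frac{1}{3 + Q}$ ($Y{\left(Q \right)} = \frac{1}{Q + 3} = \frac{1}{3 + Q}$)
$p{\left(q{\left(17 \right)},-58 \right)} + Y{\left(531 \right)} = 2 \left(-29\right) + \frac{1}{3 + 531} = -58 + \frac{1}{534} = - \frac{30971}{534}$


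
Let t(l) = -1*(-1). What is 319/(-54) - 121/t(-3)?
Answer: -6853/54 ≈ -126.91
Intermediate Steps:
t(l) = 1
319/(-54) - 121/t(-3) = 319/(-54) - 121/1 = 319*(-1/54) - 121*1 = -319/54 - 121 = -6853/54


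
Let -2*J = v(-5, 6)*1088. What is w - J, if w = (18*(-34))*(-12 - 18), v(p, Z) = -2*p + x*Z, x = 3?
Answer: 33592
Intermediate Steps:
v(p, Z) = -2*p + 3*Z
J = -15232 (J = -(-2*(-5) + 3*6)*1088/2 = -(10 + 18)*1088/2 = -14*1088 = -½*30464 = -15232)
w = 18360 (w = -612*(-30) = 18360)
w - J = 18360 - 1*(-15232) = 18360 + 15232 = 33592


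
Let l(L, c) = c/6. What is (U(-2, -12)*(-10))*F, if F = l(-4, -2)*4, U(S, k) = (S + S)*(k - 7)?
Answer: 3040/3 ≈ 1013.3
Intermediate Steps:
l(L, c) = c/6 (l(L, c) = c*(1/6) = c/6)
U(S, k) = 2*S*(-7 + k) (U(S, k) = (2*S)*(-7 + k) = 2*S*(-7 + k))
F = -4/3 (F = ((1/6)*(-2))*4 = -1/3*4 = -4/3 ≈ -1.3333)
(U(-2, -12)*(-10))*F = ((2*(-2)*(-7 - 12))*(-10))*(-4/3) = ((2*(-2)*(-19))*(-10))*(-4/3) = (76*(-10))*(-4/3) = -760*(-4/3) = 3040/3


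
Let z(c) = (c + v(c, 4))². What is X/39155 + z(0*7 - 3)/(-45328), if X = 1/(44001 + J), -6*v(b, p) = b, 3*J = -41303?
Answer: -22195854641/160975978088000 ≈ -0.00013788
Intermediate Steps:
J = -41303/3 (J = (⅓)*(-41303) = -41303/3 ≈ -13768.)
v(b, p) = -b/6
X = 3/90700 (X = 1/(44001 - 41303/3) = 1/(90700/3) = 3/90700 ≈ 3.3076e-5)
z(c) = 25*c²/36 (z(c) = (c - c/6)² = (5*c/6)² = 25*c²/36)
X/39155 + z(0*7 - 3)/(-45328) = (3/90700)/39155 + (25*(0*7 - 3)²/36)/(-45328) = (3/90700)*(1/39155) + (25*(0 - 3)²/36)*(-1/45328) = 3/3551358500 + ((25/36)*(-3)²)*(-1/45328) = 3/3551358500 + ((25/36)*9)*(-1/45328) = 3/3551358500 + (25/4)*(-1/45328) = 3/3551358500 - 25/181312 = -22195854641/160975978088000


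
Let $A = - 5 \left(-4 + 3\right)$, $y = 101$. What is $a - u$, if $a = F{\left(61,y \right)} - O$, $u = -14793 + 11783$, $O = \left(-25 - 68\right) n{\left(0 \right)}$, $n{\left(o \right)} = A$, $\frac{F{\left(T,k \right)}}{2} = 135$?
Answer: $3745$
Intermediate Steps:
$A = 5$ ($A = \left(-5\right) \left(-1\right) = 5$)
$F{\left(T,k \right)} = 270$ ($F{\left(T,k \right)} = 2 \cdot 135 = 270$)
$n{\left(o \right)} = 5$
$O = -465$ ($O = \left(-25 - 68\right) 5 = \left(-93\right) 5 = -465$)
$u = -3010$
$a = 735$ ($a = 270 - -465 = 270 + 465 = 735$)
$a - u = 735 - -3010 = 735 + 3010 = 3745$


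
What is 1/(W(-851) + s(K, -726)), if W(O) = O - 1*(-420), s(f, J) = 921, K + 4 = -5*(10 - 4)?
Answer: 1/490 ≈ 0.0020408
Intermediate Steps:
K = -34 (K = -4 - 5*(10 - 4) = -4 - 5*6 = -4 - 30 = -34)
W(O) = 420 + O (W(O) = O + 420 = 420 + O)
1/(W(-851) + s(K, -726)) = 1/((420 - 851) + 921) = 1/(-431 + 921) = 1/490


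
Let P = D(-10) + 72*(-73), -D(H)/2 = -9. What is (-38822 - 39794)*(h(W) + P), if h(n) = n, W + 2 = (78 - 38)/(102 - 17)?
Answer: 7002484352/17 ≈ 4.1191e+8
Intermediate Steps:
W = -26/17 (W = -2 + (78 - 38)/(102 - 17) = -2 + 40/85 = -2 + 40*(1/85) = -2 + 8/17 = -26/17 ≈ -1.5294)
D(H) = 18 (D(H) = -2*(-9) = 18)
P = -5238 (P = 18 + 72*(-73) = 18 - 5256 = -5238)
(-38822 - 39794)*(h(W) + P) = (-38822 - 39794)*(-26/17 - 5238) = -78616*(-89072/17) = 7002484352/17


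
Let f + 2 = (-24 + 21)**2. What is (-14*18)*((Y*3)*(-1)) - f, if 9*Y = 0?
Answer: -7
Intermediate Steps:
Y = 0 (Y = (1/9)*0 = 0)
f = 7 (f = -2 + (-24 + 21)**2 = -2 + (-3)**2 = -2 + 9 = 7)
(-14*18)*((Y*3)*(-1)) - f = (-14*18)*((0*3)*(-1)) - 1*7 = -0*(-1) - 7 = -252*0 - 7 = 0 - 7 = -7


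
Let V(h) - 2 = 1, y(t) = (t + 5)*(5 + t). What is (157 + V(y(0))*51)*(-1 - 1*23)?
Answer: -7440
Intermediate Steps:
y(t) = (5 + t)**2 (y(t) = (5 + t)*(5 + t) = (5 + t)**2)
V(h) = 3 (V(h) = 2 + 1 = 3)
(157 + V(y(0))*51)*(-1 - 1*23) = (157 + 3*51)*(-1 - 1*23) = (157 + 153)*(-1 - 23) = 310*(-24) = -7440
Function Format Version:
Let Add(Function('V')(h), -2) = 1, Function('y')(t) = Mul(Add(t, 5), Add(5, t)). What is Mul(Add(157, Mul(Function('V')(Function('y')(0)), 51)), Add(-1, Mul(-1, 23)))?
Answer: -7440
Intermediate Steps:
Function('y')(t) = Pow(Add(5, t), 2) (Function('y')(t) = Mul(Add(5, t), Add(5, t)) = Pow(Add(5, t), 2))
Function('V')(h) = 3 (Function('V')(h) = Add(2, 1) = 3)
Mul(Add(157, Mul(Function('V')(Function('y')(0)), 51)), Add(-1, Mul(-1, 23))) = Mul(Add(157, Mul(3, 51)), Add(-1, Mul(-1, 23))) = Mul(Add(157, 153), Add(-1, -23)) = Mul(310, -24) = -7440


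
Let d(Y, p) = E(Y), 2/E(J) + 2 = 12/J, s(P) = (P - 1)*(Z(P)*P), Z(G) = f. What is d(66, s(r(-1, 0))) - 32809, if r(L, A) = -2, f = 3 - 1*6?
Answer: -328101/10 ≈ -32810.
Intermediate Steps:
f = -3 (f = 3 - 6 = -3)
Z(G) = -3
s(P) = -3*P*(-1 + P) (s(P) = (P - 1)*(-3*P) = (-1 + P)*(-3*P) = -3*P*(-1 + P))
E(J) = 2/(-2 + 12/J)
d(Y, p) = -Y/(-6 + Y)
d(66, s(r(-1, 0))) - 32809 = -1*66/(-6 + 66) - 32809 = -1*66/60 - 32809 = -1*66*1/60 - 32809 = -11/10 - 32809 = -328101/10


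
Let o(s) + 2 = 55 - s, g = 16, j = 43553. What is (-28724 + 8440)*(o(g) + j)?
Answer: -884179560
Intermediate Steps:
o(s) = 53 - s (o(s) = -2 + (55 - s) = 53 - s)
(-28724 + 8440)*(o(g) + j) = (-28724 + 8440)*((53 - 1*16) + 43553) = -20284*((53 - 16) + 43553) = -20284*(37 + 43553) = -20284*43590 = -884179560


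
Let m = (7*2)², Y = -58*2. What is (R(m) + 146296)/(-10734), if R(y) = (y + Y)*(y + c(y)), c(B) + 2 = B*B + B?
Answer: -541796/1789 ≈ -302.85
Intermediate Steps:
Y = -116
c(B) = -2 + B + B² (c(B) = -2 + (B*B + B) = -2 + (B² + B) = -2 + (B + B²) = -2 + B + B²)
m = 196 (m = 14² = 196)
R(y) = (-116 + y)*(-2 + y² + 2*y) (R(y) = (y - 116)*(y + (-2 + y + y²)) = (-116 + y)*(-2 + y² + 2*y))
(R(m) + 146296)/(-10734) = ((232 + 196³ - 234*196 - 114*196²) + 146296)/(-10734) = ((232 + 7529536 - 45864 - 114*38416) + 146296)*(-1/10734) = ((232 + 7529536 - 45864 - 4379424) + 146296)*(-1/10734) = (3104480 + 146296)*(-1/10734) = 3250776*(-1/10734) = -541796/1789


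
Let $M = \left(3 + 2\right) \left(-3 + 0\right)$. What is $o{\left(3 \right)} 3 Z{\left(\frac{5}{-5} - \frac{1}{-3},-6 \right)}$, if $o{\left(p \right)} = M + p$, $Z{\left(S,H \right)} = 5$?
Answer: $-180$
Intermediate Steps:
$M = -15$ ($M = 5 \left(-3\right) = -15$)
$o{\left(p \right)} = -15 + p$
$o{\left(3 \right)} 3 Z{\left(\frac{5}{-5} - \frac{1}{-3},-6 \right)} = \left(-15 + 3\right) 3 \cdot 5 = \left(-12\right) 3 \cdot 5 = \left(-36\right) 5 = -180$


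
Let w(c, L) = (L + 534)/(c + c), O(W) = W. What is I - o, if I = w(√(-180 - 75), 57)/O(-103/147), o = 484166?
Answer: -484166 + 28959*I*√255/17510 ≈ -4.8417e+5 + 26.41*I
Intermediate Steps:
w(c, L) = (534 + L)/(2*c) (w(c, L) = (534 + L)/((2*c)) = (534 + L)*(1/(2*c)) = (534 + L)/(2*c))
I = 28959*I*√255/17510 (I = ((534 + 57)/(2*(√(-180 - 75))))/((-103/147)) = ((½)*591/√(-255))/((-103*1/147)) = ((½)*591/(I*√255))/(-103/147) = ((½)*(-I*√255/255)*591)*(-147/103) = -197*I*√255/170*(-147/103) = 28959*I*√255/17510 ≈ 26.41*I)
I - o = 28959*I*√255/17510 - 1*484166 = 28959*I*√255/17510 - 484166 = -484166 + 28959*I*√255/17510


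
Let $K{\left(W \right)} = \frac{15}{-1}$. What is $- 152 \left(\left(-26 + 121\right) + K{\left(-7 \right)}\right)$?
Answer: $-12160$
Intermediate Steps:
$K{\left(W \right)} = -15$ ($K{\left(W \right)} = 15 \left(-1\right) = -15$)
$- 152 \left(\left(-26 + 121\right) + K{\left(-7 \right)}\right) = - 152 \left(\left(-26 + 121\right) - 15\right) = - 152 \left(95 - 15\right) = \left(-152\right) 80 = -12160$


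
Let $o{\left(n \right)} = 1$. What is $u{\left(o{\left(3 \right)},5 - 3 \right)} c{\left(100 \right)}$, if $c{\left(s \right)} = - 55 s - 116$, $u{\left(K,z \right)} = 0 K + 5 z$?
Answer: $-56160$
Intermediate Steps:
$u{\left(K,z \right)} = 5 z$ ($u{\left(K,z \right)} = 0 + 5 z = 5 z$)
$c{\left(s \right)} = -116 - 55 s$
$u{\left(o{\left(3 \right)},5 - 3 \right)} c{\left(100 \right)} = 5 \left(5 - 3\right) \left(-116 - 5500\right) = 5 \cdot 2 \left(-5616\right) = 10 \left(-5616\right) = -56160$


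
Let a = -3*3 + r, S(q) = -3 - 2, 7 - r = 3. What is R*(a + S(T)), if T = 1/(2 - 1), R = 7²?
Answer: -490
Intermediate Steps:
r = 4 (r = 7 - 1*3 = 7 - 3 = 4)
R = 49
T = 1 (T = 1/1 = 1)
S(q) = -5
a = -5 (a = -3*3 + 4 = -9 + 4 = -5)
R*(a + S(T)) = 49*(-5 - 5) = 49*(-10) = -490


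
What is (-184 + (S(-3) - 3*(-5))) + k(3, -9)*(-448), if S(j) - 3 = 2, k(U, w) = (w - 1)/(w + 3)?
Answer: -2732/3 ≈ -910.67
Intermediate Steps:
k(U, w) = (-1 + w)/(3 + w)
S(j) = 5 (S(j) = 3 + 2 = 5)
(-184 + (S(-3) - 3*(-5))) + k(3, -9)*(-448) = (-184 + (5 - 3*(-5))) + ((-1 - 9)/(3 - 9))*(-448) = (-184 + (5 + 15)) + (-10/(-6))*(-448) = (-184 + 20) - ⅙*(-10)*(-448) = -164 + (5/3)*(-448) = -164 - 2240/3 = -2732/3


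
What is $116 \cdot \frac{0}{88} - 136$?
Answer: $-136$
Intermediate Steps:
$116 \cdot \frac{0}{88} - 136 = 116 \cdot 0 \cdot \frac{1}{88} - 136 = 116 \cdot 0 - 136 = 0 - 136 = -136$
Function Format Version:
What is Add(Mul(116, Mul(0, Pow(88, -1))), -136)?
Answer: -136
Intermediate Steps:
Add(Mul(116, Mul(0, Pow(88, -1))), -136) = Add(Mul(116, Mul(0, Rational(1, 88))), -136) = Add(Mul(116, 0), -136) = Add(0, -136) = -136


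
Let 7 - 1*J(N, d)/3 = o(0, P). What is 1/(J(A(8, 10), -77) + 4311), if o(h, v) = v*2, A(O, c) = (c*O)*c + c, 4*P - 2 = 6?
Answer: 1/4320 ≈ 0.00023148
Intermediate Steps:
P = 2 (P = ½ + (¼)*6 = ½ + 3/2 = 2)
A(O, c) = c + O*c² (A(O, c) = (O*c)*c + c = O*c² + c = c + O*c²)
o(h, v) = 2*v
J(N, d) = 9 (J(N, d) = 21 - 6*2 = 21 - 3*4 = 21 - 12 = 9)
1/(J(A(8, 10), -77) + 4311) = 1/(9 + 4311) = 1/4320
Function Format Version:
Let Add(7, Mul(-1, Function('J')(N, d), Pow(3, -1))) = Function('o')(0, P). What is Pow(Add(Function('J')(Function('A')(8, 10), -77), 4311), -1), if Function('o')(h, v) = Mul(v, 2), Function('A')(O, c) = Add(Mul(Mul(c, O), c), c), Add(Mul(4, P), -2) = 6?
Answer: Rational(1, 4320) ≈ 0.00023148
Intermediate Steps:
P = 2 (P = Add(Rational(1, 2), Mul(Rational(1, 4), 6)) = Add(Rational(1, 2), Rational(3, 2)) = 2)
Function('A')(O, c) = Add(c, Mul(O, Pow(c, 2))) (Function('A')(O, c) = Add(Mul(Mul(O, c), c), c) = Add(Mul(O, Pow(c, 2)), c) = Add(c, Mul(O, Pow(c, 2))))
Function('o')(h, v) = Mul(2, v)
Function('J')(N, d) = 9 (Function('J')(N, d) = Add(21, Mul(-3, Mul(2, 2))) = Add(21, Mul(-3, 4)) = Add(21, -12) = 9)
Pow(Add(Function('J')(Function('A')(8, 10), -77), 4311), -1) = Pow(Add(9, 4311), -1) = Pow(4320, -1) = Rational(1, 4320)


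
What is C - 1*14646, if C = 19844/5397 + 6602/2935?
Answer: -231901622836/15840195 ≈ -14640.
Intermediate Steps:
C = 93873134/15840195 (C = 19844*(1/5397) + 6602*(1/2935) = 19844/5397 + 6602/2935 = 93873134/15840195 ≈ 5.9263)
C - 1*14646 = 93873134/15840195 - 1*14646 = 93873134/15840195 - 14646 = -231901622836/15840195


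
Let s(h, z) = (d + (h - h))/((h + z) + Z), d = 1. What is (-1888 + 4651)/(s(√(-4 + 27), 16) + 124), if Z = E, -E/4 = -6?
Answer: 540409644/24257873 + 2763*√23/24257873 ≈ 22.278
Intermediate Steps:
E = 24 (E = -4*(-6) = 24)
Z = 24
s(h, z) = 1/(24 + h + z) (s(h, z) = (1 + (h - h))/((h + z) + 24) = (1 + 0)/(24 + h + z) = 1/(24 + h + z))
(-1888 + 4651)/(s(√(-4 + 27), 16) + 124) = (-1888 + 4651)/(1/(24 + √(-4 + 27) + 16) + 124) = 2763/(1/(24 + √23 + 16) + 124) = 2763/(1/(40 + √23) + 124) = 2763/(124 + 1/(40 + √23))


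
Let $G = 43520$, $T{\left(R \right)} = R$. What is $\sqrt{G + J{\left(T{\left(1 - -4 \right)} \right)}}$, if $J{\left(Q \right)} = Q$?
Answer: $5 \sqrt{1741} \approx 208.63$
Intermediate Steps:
$\sqrt{G + J{\left(T{\left(1 - -4 \right)} \right)}} = \sqrt{43520 + \left(1 - -4\right)} = \sqrt{43520 + \left(1 + 4\right)} = \sqrt{43520 + 5} = \sqrt{43525} = 5 \sqrt{1741}$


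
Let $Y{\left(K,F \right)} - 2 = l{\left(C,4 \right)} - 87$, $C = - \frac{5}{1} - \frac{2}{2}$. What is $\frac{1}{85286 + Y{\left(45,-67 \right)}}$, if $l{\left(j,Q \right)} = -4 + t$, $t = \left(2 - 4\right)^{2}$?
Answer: $\frac{1}{85201} \approx 1.1737 \cdot 10^{-5}$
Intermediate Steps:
$t = 4$ ($t = \left(-2\right)^{2} = 4$)
$C = -6$ ($C = \left(-5\right) 1 - 1 = -5 - 1 = -6$)
$l{\left(j,Q \right)} = 0$ ($l{\left(j,Q \right)} = -4 + 4 = 0$)
$Y{\left(K,F \right)} = -85$ ($Y{\left(K,F \right)} = 2 + \left(0 - 87\right) = 2 - 87 = -85$)
$\frac{1}{85286 + Y{\left(45,-67 \right)}} = \frac{1}{85286 - 85} = \frac{1}{85201}$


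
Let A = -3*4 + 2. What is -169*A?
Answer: 1690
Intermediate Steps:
A = -10 (A = -12 + 2 = -10)
-169*A = -169*(-10) = 1690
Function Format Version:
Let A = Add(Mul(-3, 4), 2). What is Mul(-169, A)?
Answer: 1690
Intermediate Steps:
A = -10 (A = Add(-12, 2) = -10)
Mul(-169, A) = Mul(-169, -10) = 1690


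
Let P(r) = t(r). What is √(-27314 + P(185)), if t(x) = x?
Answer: I*√27129 ≈ 164.71*I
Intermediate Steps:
P(r) = r
√(-27314 + P(185)) = √(-27314 + 185) = √(-27129) = I*√27129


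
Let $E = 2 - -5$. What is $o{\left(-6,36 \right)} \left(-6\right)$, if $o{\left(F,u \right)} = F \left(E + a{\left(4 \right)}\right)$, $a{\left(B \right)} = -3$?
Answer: $144$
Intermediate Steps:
$E = 7$ ($E = 2 + 5 = 7$)
$o{\left(F,u \right)} = 4 F$ ($o{\left(F,u \right)} = F \left(7 - 3\right) = F 4 = 4 F$)
$o{\left(-6,36 \right)} \left(-6\right) = 4 \left(-6\right) \left(-6\right) = \left(-24\right) \left(-6\right) = 144$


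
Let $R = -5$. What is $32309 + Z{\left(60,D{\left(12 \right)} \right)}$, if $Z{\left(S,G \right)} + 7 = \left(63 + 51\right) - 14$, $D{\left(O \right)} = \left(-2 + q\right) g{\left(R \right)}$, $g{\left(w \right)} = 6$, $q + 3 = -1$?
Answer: $32402$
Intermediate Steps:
$q = -4$ ($q = -3 - 1 = -4$)
$D{\left(O \right)} = -36$ ($D{\left(O \right)} = \left(-2 - 4\right) 6 = \left(-6\right) 6 = -36$)
$Z{\left(S,G \right)} = 93$ ($Z{\left(S,G \right)} = -7 + \left(\left(63 + 51\right) - 14\right) = -7 + \left(114 - 14\right) = -7 + 100 = 93$)
$32309 + Z{\left(60,D{\left(12 \right)} \right)} = 32309 + 93 = 32402$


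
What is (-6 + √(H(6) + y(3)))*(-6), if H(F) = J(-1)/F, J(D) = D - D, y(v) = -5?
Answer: 36 - 6*I*√5 ≈ 36.0 - 13.416*I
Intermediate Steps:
J(D) = 0
H(F) = 0 (H(F) = 0/F = 0)
(-6 + √(H(6) + y(3)))*(-6) = (-6 + √(0 - 5))*(-6) = (-6 + √(-5))*(-6) = (-6 + I*√5)*(-6) = 36 - 6*I*√5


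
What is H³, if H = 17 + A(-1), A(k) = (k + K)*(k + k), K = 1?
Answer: 4913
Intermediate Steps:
A(k) = 2*k*(1 + k) (A(k) = (k + 1)*(k + k) = (1 + k)*(2*k) = 2*k*(1 + k))
H = 17 (H = 17 + 2*(-1)*(1 - 1) = 17 + 2*(-1)*0 = 17 + 0 = 17)
H³ = 17³ = 4913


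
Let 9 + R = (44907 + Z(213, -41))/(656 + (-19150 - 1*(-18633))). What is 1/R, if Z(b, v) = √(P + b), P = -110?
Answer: 6068184/1905846233 - 139*√103/1905846233 ≈ 0.0031832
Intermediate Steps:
Z(b, v) = √(-110 + b)
R = 43656/139 + √103/139 (R = -9 + (44907 + √(-110 + 213))/(656 + (-19150 - 1*(-18633))) = -9 + (44907 + √103)/(656 + (-19150 + 18633)) = -9 + (44907 + √103)/(656 - 517) = -9 + (44907 + √103)/139 = -9 + (44907 + √103)*(1/139) = -9 + (44907/139 + √103/139) = 43656/139 + √103/139 ≈ 314.15)
1/R = 1/(43656/139 + √103/139)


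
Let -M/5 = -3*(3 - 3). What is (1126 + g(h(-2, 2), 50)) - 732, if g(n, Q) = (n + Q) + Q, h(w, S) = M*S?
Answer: 494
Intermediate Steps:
M = 0 (M = -(-15)*(3 - 3) = -(-15)*0 = -5*0 = 0)
h(w, S) = 0 (h(w, S) = 0*S = 0)
g(n, Q) = n + 2*Q (g(n, Q) = (Q + n) + Q = n + 2*Q)
(1126 + g(h(-2, 2), 50)) - 732 = (1126 + (0 + 2*50)) - 732 = (1126 + (0 + 100)) - 732 = (1126 + 100) - 732 = 1226 - 732 = 494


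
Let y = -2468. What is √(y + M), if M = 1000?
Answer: 2*I*√367 ≈ 38.315*I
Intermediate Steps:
√(y + M) = √(-2468 + 1000) = √(-1468) = 2*I*√367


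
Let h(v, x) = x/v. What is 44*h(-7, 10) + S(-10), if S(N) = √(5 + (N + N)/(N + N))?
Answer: -440/7 + √6 ≈ -60.408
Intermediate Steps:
S(N) = √6 (S(N) = √(5 + (2*N)/((2*N))) = √(5 + (2*N)*(1/(2*N))) = √(5 + 1) = √6)
44*h(-7, 10) + S(-10) = 44*(10/(-7)) + √6 = 44*(10*(-⅐)) + √6 = 44*(-10/7) + √6 = -440/7 + √6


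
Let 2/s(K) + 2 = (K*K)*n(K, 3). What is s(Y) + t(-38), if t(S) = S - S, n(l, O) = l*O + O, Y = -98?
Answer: -1/1397383 ≈ -7.1562e-7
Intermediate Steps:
n(l, O) = O + O*l (n(l, O) = O*l + O = O + O*l)
s(K) = 2/(-2 + K²*(3 + 3*K)) (s(K) = 2/(-2 + (K*K)*(3*(1 + K))) = 2/(-2 + K²*(3 + 3*K)))
t(S) = 0
s(Y) + t(-38) = 2/(-2 + 3*(-98)²*(1 - 98)) + 0 = 2/(-2 + 3*9604*(-97)) + 0 = 2/(-2 - 2794764) + 0 = 2/(-2794766) + 0 = 2*(-1/2794766) + 0 = -1/1397383 + 0 = -1/1397383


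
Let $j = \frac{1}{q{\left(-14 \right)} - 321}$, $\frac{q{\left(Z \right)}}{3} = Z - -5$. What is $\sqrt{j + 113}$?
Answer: $\frac{\sqrt{3421101}}{174} \approx 10.63$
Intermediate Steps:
$q{\left(Z \right)} = 15 + 3 Z$ ($q{\left(Z \right)} = 3 \left(Z - -5\right) = 3 \left(Z + 5\right) = 3 \left(5 + Z\right) = 15 + 3 Z$)
$j = - \frac{1}{348}$ ($j = \frac{1}{\left(15 + 3 \left(-14\right)\right) - 321} = \frac{1}{\left(15 - 42\right) - 321} = \frac{1}{-27 - 321} = \frac{1}{-348} = - \frac{1}{348} \approx -0.0028736$)
$\sqrt{j + 113} = \sqrt{- \frac{1}{348} + 113} = \sqrt{\frac{39323}{348}} = \frac{\sqrt{3421101}}{174}$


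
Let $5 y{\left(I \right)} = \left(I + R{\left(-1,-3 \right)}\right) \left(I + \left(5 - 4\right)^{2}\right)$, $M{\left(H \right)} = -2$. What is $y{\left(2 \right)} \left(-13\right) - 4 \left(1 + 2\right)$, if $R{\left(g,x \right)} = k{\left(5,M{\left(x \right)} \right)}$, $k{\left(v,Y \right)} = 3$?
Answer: $-51$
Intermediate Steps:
$R{\left(g,x \right)} = 3$
$y{\left(I \right)} = \frac{\left(1 + I\right) \left(3 + I\right)}{5}$ ($y{\left(I \right)} = \frac{\left(I + 3\right) \left(I + \left(5 - 4\right)^{2}\right)}{5} = \frac{\left(3 + I\right) \left(I + 1^{2}\right)}{5} = \frac{\left(3 + I\right) \left(I + 1\right)}{5} = \frac{\left(3 + I\right) \left(1 + I\right)}{5} = \frac{\left(1 + I\right) \left(3 + I\right)}{5}$)
$y{\left(2 \right)} \left(-13\right) - 4 \left(1 + 2\right) = \left(\frac{3}{5} + \frac{2^{2}}{5} + \frac{4}{5} \cdot 2\right) \left(-13\right) - 4 \left(1 + 2\right) = \left(\frac{3}{5} + \frac{1}{5} \cdot 4 + \frac{8}{5}\right) \left(-13\right) - 12 = \left(\frac{3}{5} + \frac{4}{5} + \frac{8}{5}\right) \left(-13\right) - 12 = 3 \left(-13\right) - 12 = -39 - 12 = -51$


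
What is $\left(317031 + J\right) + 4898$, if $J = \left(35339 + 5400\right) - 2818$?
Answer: $359850$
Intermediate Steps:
$J = 37921$ ($J = 40739 - 2818 = 37921$)
$\left(317031 + J\right) + 4898 = \left(317031 + 37921\right) + 4898 = 354952 + 4898 = 359850$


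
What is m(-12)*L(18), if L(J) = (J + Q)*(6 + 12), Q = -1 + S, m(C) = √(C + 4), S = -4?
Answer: 468*I*√2 ≈ 661.85*I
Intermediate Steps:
m(C) = √(4 + C)
Q = -5 (Q = -1 - 4 = -5)
L(J) = -90 + 18*J (L(J) = (J - 5)*(6 + 12) = (-5 + J)*18 = -90 + 18*J)
m(-12)*L(18) = √(4 - 12)*(-90 + 18*18) = √(-8)*(-90 + 324) = (2*I*√2)*234 = 468*I*√2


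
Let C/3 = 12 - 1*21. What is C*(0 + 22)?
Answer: -594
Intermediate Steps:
C = -27 (C = 3*(12 - 1*21) = 3*(12 - 21) = 3*(-9) = -27)
C*(0 + 22) = -27*(0 + 22) = -27*22 = -594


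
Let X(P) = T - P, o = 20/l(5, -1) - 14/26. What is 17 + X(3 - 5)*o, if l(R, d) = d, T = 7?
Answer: -2182/13 ≈ -167.85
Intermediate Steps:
o = -267/13 (o = 20/(-1) - 14/26 = 20*(-1) - 14*1/26 = -20 - 7/13 = -267/13 ≈ -20.538)
X(P) = 7 - P
17 + X(3 - 5)*o = 17 + (7 - (3 - 5))*(-267/13) = 17 + (7 - 1*(-2))*(-267/13) = 17 + (7 + 2)*(-267/13) = 17 + 9*(-267/13) = 17 - 2403/13 = -2182/13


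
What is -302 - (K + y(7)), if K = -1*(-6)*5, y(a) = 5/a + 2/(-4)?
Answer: -4651/14 ≈ -332.21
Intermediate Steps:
y(a) = -½ + 5/a (y(a) = 5/a + 2*(-¼) = 5/a - ½ = -½ + 5/a)
K = 30 (K = 6*5 = 30)
-302 - (K + y(7)) = -302 - (30 + (½)*(10 - 1*7)/7) = -302 - (30 + (½)*(⅐)*(10 - 7)) = -302 - (30 + (½)*(⅐)*3) = -302 - (30 + 3/14) = -302 - 1*423/14 = -302 - 423/14 = -4651/14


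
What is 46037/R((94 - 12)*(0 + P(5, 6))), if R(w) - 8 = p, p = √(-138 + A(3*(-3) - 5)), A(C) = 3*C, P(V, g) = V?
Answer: 92074/61 - 138111*I*√5/122 ≈ 1509.4 - 2531.4*I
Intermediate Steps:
p = 6*I*√5 (p = √(-138 + 3*(3*(-3) - 5)) = √(-138 + 3*(-9 - 5)) = √(-138 + 3*(-14)) = √(-138 - 42) = √(-180) = 6*I*√5 ≈ 13.416*I)
R(w) = 8 + 6*I*√5
46037/R((94 - 12)*(0 + P(5, 6))) = 46037/(8 + 6*I*√5)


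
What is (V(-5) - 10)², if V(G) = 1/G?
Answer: 2601/25 ≈ 104.04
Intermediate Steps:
(V(-5) - 10)² = (1/(-5) - 10)² = (-⅕ - 10)² = (-51/5)² = 2601/25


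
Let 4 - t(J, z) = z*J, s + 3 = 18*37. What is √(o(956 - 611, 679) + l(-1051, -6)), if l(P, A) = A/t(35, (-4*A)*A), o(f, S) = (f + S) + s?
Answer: 41*√6383182/2522 ≈ 41.073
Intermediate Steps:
s = 663 (s = -3 + 18*37 = -3 + 666 = 663)
o(f, S) = 663 + S + f (o(f, S) = (f + S) + 663 = (S + f) + 663 = 663 + S + f)
t(J, z) = 4 - J*z (t(J, z) = 4 - z*J = 4 - J*z)
l(P, A) = A/(4 + 140*A²) (l(P, A) = A/(4 - 1*35*(-4*A)*A) = A/(4 - 1*35*(-4*A²)) = A/(4 + 140*A²))
√(o(956 - 611, 679) + l(-1051, -6)) = √((663 + 679 + (956 - 611)) + (¼)*(-6)/(1 + 35*(-6)²)) = √((663 + 679 + 345) + (¼)*(-6)/(1 + 35*36)) = √(1687 + (¼)*(-6)/(1 + 1260)) = √(1687 + (¼)*(-6)/1261) = √(1687 + (¼)*(-6)*(1/1261)) = √(1687 - 3/2522) = √(4254611/2522) = 41*√6383182/2522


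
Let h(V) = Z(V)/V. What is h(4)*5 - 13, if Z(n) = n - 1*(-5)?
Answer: -7/4 ≈ -1.7500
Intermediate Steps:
Z(n) = 5 + n (Z(n) = n + 5 = 5 + n)
h(V) = (5 + V)/V
h(4)*5 - 13 = ((5 + 4)/4)*5 - 13 = ((¼)*9)*5 - 13 = (9/4)*5 - 13 = 45/4 - 13 = -7/4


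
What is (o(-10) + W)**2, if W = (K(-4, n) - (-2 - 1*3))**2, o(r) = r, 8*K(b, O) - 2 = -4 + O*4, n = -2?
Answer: 4225/256 ≈ 16.504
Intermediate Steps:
K(b, O) = -1/4 + O/2 (K(b, O) = 1/4 + (-4 + O*4)/8 = 1/4 + (-4 + 4*O)/8 = 1/4 + (-1/2 + O/2) = -1/4 + O/2)
W = 225/16 (W = ((-1/4 + (1/2)*(-2)) - (-2 - 1*3))**2 = ((-1/4 - 1) - (-2 - 3))**2 = (-5/4 - 1*(-5))**2 = (-5/4 + 5)**2 = (15/4)**2 = 225/16 ≈ 14.063)
(o(-10) + W)**2 = (-10 + 225/16)**2 = (65/16)**2 = 4225/256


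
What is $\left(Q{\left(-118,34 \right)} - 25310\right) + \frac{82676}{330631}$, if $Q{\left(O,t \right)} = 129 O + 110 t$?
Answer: $- \frac{12164493076}{330631} \approx -36792.0$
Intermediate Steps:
$Q{\left(O,t \right)} = 110 t + 129 O$
$\left(Q{\left(-118,34 \right)} - 25310\right) + \frac{82676}{330631} = \left(\left(110 \cdot 34 + 129 \left(-118\right)\right) - 25310\right) + \frac{82676}{330631} = \left(\left(3740 - 15222\right) - 25310\right) + 82676 \cdot \frac{1}{330631} = \left(-11482 - 25310\right) + \frac{82676}{330631} = -36792 + \frac{82676}{330631} = - \frac{12164493076}{330631}$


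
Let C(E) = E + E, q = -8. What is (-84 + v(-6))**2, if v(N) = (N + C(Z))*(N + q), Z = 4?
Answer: 12544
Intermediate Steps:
C(E) = 2*E
v(N) = (-8 + N)*(8 + N) (v(N) = (N + 2*4)*(N - 8) = (N + 8)*(-8 + N) = (8 + N)*(-8 + N) = (-8 + N)*(8 + N))
(-84 + v(-6))**2 = (-84 + (-64 + (-6)**2))**2 = (-84 + (-64 + 36))**2 = (-84 - 28)**2 = (-112)**2 = 12544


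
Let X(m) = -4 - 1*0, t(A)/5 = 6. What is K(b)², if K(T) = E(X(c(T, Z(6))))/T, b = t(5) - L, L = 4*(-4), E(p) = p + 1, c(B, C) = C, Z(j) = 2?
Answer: 9/2116 ≈ 0.0042533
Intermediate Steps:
t(A) = 30 (t(A) = 5*6 = 30)
X(m) = -4 (X(m) = -4 + 0 = -4)
E(p) = 1 + p
L = -16
b = 46 (b = 30 - 1*(-16) = 30 + 16 = 46)
K(T) = -3/T (K(T) = (1 - 4)/T = -3/T)
K(b)² = (-3/46)² = 9/2116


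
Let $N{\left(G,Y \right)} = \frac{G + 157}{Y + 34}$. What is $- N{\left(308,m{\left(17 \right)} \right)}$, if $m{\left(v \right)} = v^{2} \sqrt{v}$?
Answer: $\frac{930}{83453} - \frac{465 \sqrt{17}}{4909} \approx -0.37941$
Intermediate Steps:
$m{\left(v \right)} = v^{\frac{5}{2}}$
$N{\left(G,Y \right)} = \frac{157 + G}{34 + Y}$
$- N{\left(308,m{\left(17 \right)} \right)} = - \frac{157 + 308}{34 + 17^{\frac{5}{2}}} = - \frac{465}{34 + 289 \sqrt{17}}$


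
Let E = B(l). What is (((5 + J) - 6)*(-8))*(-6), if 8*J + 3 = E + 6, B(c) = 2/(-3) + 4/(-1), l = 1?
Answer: -58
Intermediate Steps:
B(c) = -14/3 (B(c) = 2*(-1/3) + 4*(-1) = -2/3 - 4 = -14/3)
E = -14/3 ≈ -4.6667
J = -5/24 (J = -3/8 + (-14/3 + 6)/8 = -3/8 + (1/8)*(4/3) = -3/8 + 1/6 = -5/24 ≈ -0.20833)
(((5 + J) - 6)*(-8))*(-6) = (((5 - 5/24) - 6)*(-8))*(-6) = ((115/24 - 6)*(-8))*(-6) = -29/24*(-8)*(-6) = (29/3)*(-6) = -58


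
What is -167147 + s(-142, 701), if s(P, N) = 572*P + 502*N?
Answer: 103531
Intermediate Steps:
s(P, N) = 502*N + 572*P
-167147 + s(-142, 701) = -167147 + (502*701 + 572*(-142)) = -167147 + (351902 - 81224) = -167147 + 270678 = 103531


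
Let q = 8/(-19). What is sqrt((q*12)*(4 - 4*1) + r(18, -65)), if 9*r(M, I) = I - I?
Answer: 0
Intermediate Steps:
r(M, I) = 0 (r(M, I) = (I - I)/9 = (1/9)*0 = 0)
q = -8/19 (q = 8*(-1/19) = -8/19 ≈ -0.42105)
sqrt((q*12)*(4 - 4*1) + r(18, -65)) = sqrt((-8/19*12)*(4 - 4*1) + 0) = sqrt(-96*(4 - 4)/19 + 0) = sqrt(-96/19*0 + 0) = sqrt(0 + 0) = sqrt(0) = 0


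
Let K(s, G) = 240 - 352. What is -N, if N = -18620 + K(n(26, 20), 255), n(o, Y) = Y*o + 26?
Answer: 18732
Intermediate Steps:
n(o, Y) = 26 + Y*o
K(s, G) = -112
N = -18732 (N = -18620 - 112 = -18732)
-N = -1*(-18732) = 18732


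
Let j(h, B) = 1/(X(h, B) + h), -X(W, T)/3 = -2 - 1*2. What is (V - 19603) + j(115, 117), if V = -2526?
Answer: -2810382/127 ≈ -22129.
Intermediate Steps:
X(W, T) = 12 (X(W, T) = -3*(-2 - 1*2) = -3*(-2 - 2) = -3*(-4) = 12)
j(h, B) = 1/(12 + h)
(V - 19603) + j(115, 117) = (-2526 - 19603) + 1/(12 + 115) = -22129 + 1/127 = -2810382/127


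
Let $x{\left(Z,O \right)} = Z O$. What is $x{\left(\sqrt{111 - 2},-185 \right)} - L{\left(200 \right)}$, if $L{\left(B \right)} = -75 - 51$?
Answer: $126 - 185 \sqrt{109} \approx -1805.5$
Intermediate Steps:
$L{\left(B \right)} = -126$ ($L{\left(B \right)} = -75 - 51 = -126$)
$x{\left(Z,O \right)} = O Z$
$x{\left(\sqrt{111 - 2},-185 \right)} - L{\left(200 \right)} = - 185 \sqrt{111 - 2} - -126 = - 185 \sqrt{109} + 126 = 126 - 185 \sqrt{109}$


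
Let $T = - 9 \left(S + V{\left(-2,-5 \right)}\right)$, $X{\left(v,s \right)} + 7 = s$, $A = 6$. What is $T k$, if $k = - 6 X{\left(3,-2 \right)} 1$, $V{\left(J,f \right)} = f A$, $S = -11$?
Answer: $19926$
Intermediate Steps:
$V{\left(J,f \right)} = 6 f$ ($V{\left(J,f \right)} = f 6 = 6 f$)
$X{\left(v,s \right)} = -7 + s$
$k = 54$ ($k = - 6 \left(-7 - 2\right) 1 = \left(-6\right) \left(-9\right) 1 = 54 \cdot 1 = 54$)
$T = 369$ ($T = - 9 \left(-11 + 6 \left(-5\right)\right) = - 9 \left(-11 - 30\right) = \left(-9\right) \left(-41\right) = 369$)
$T k = 369 \cdot 54 = 19926$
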